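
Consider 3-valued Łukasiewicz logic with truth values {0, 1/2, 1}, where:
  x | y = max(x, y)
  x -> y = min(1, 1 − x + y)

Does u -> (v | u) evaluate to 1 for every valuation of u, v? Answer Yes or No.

Yes

u = 0, v = 0 ↦ 1
u = 0, v = 1/2 ↦ 1
u = 0, v = 1 ↦ 1
u = 1/2, v = 0 ↦ 1
u = 1/2, v = 1/2 ↦ 1
u = 1/2, v = 1 ↦ 1
u = 1, v = 0 ↦ 1
u = 1, v = 1/2 ↦ 1
u = 1, v = 1 ↦ 1
Every assignment gives a value ≥ 1.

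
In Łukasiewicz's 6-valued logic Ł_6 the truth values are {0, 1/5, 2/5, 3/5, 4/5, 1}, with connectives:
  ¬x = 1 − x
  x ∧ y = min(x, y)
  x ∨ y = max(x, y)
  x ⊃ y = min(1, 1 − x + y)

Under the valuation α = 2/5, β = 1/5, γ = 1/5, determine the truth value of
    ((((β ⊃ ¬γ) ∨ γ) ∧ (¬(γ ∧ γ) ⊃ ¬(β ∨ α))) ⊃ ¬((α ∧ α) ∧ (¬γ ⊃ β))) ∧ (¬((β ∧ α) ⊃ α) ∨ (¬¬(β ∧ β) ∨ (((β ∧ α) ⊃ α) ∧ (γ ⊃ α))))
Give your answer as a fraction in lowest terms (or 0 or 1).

4/5

¬γ = ¬1/5 = 4/5
β ⊃ ¬γ = 1/5 ⊃ 4/5 = 1
(β ⊃ ¬γ) ∨ γ = 1 ∨ 1/5 = 1
γ ∧ γ = 1/5 ∧ 1/5 = 1/5
¬(γ ∧ γ) = ¬1/5 = 4/5
β ∨ α = 1/5 ∨ 2/5 = 2/5
¬(β ∨ α) = ¬2/5 = 3/5
¬(γ ∧ γ) ⊃ ¬(β ∨ α) = 4/5 ⊃ 3/5 = 4/5
((β ⊃ ¬γ) ∨ γ) ∧ (¬(γ ∧ γ) ⊃ ¬(β ∨ α)) = 1 ∧ 4/5 = 4/5
α ∧ α = 2/5 ∧ 2/5 = 2/5
¬γ = ¬1/5 = 4/5
¬γ ⊃ β = 4/5 ⊃ 1/5 = 2/5
(α ∧ α) ∧ (¬γ ⊃ β) = 2/5 ∧ 2/5 = 2/5
¬((α ∧ α) ∧ (¬γ ⊃ β)) = ¬2/5 = 3/5
(((β ⊃ ¬γ) ∨ γ) ∧ (¬(γ ∧ γ) ⊃ ¬(β ∨ α))) ⊃ ¬((α ∧ α) ∧ (¬γ ⊃ β)) = 4/5 ⊃ 3/5 = 4/5
β ∧ α = 1/5 ∧ 2/5 = 1/5
(β ∧ α) ⊃ α = 1/5 ⊃ 2/5 = 1
¬((β ∧ α) ⊃ α) = ¬1 = 0
β ∧ β = 1/5 ∧ 1/5 = 1/5
¬(β ∧ β) = ¬1/5 = 4/5
¬¬(β ∧ β) = ¬4/5 = 1/5
β ∧ α = 1/5 ∧ 2/5 = 1/5
(β ∧ α) ⊃ α = 1/5 ⊃ 2/5 = 1
γ ⊃ α = 1/5 ⊃ 2/5 = 1
((β ∧ α) ⊃ α) ∧ (γ ⊃ α) = 1 ∧ 1 = 1
¬¬(β ∧ β) ∨ (((β ∧ α) ⊃ α) ∧ (γ ⊃ α)) = 1/5 ∨ 1 = 1
¬((β ∧ α) ⊃ α) ∨ (¬¬(β ∧ β) ∨ (((β ∧ α) ⊃ α) ∧ (γ ⊃ α))) = 0 ∨ 1 = 1
((((β ⊃ ¬γ) ∨ γ) ∧ (¬(γ ∧ γ) ⊃ ¬(β ∨ α))) ⊃ ¬((α ∧ α) ∧ (¬γ ⊃ β))) ∧ (¬((β ∧ α) ⊃ α) ∨ (¬¬(β ∧ β) ∨ (((β ∧ α) ⊃ α) ∧ (γ ⊃ α)))) = 4/5 ∧ 1 = 4/5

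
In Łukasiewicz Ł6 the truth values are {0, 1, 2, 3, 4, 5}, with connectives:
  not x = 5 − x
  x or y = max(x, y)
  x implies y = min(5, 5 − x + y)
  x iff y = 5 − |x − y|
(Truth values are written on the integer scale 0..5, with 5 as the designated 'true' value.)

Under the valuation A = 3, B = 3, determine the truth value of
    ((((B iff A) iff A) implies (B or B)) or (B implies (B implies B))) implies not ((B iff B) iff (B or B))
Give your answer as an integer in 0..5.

B iff A = 3 iff 3 = 5
(B iff A) iff A = 5 iff 3 = 3
B or B = 3 or 3 = 3
((B iff A) iff A) implies (B or B) = 3 implies 3 = 5
B implies B = 3 implies 3 = 5
B implies (B implies B) = 3 implies 5 = 5
(((B iff A) iff A) implies (B or B)) or (B implies (B implies B)) = 5 or 5 = 5
B iff B = 3 iff 3 = 5
B or B = 3 or 3 = 3
(B iff B) iff (B or B) = 5 iff 3 = 3
not ((B iff B) iff (B or B)) = not 3 = 2
((((B iff A) iff A) implies (B or B)) or (B implies (B implies B))) implies not ((B iff B) iff (B or B)) = 5 implies 2 = 2

2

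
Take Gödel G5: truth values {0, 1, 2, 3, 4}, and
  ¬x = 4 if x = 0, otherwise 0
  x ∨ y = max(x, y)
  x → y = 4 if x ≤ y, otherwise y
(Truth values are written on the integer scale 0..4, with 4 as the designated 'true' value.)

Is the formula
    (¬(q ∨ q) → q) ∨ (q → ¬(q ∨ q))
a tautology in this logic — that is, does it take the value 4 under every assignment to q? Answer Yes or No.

q = 0 ↦ 4
q = 1 ↦ 4
q = 2 ↦ 4
q = 3 ↦ 4
q = 4 ↦ 4
Every assignment gives a value ≥ 4.

Yes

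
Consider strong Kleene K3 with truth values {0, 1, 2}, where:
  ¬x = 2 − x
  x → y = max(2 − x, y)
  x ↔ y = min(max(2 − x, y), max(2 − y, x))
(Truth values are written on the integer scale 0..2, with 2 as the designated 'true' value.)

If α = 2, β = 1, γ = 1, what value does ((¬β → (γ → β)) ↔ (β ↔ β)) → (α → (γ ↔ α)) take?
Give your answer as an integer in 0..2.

¬β = ¬1 = 1
γ → β = 1 → 1 = 1
¬β → (γ → β) = 1 → 1 = 1
β ↔ β = 1 ↔ 1 = 1
(¬β → (γ → β)) ↔ (β ↔ β) = 1 ↔ 1 = 1
γ ↔ α = 1 ↔ 2 = 1
α → (γ ↔ α) = 2 → 1 = 1
((¬β → (γ → β)) ↔ (β ↔ β)) → (α → (γ ↔ α)) = 1 → 1 = 1

1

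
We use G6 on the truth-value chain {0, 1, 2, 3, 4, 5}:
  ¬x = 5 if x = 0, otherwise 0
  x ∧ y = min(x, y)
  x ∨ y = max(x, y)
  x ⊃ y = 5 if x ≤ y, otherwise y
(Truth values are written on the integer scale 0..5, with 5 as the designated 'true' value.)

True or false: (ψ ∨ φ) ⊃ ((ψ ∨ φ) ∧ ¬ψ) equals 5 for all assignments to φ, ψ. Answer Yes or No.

No

Counterexample: take φ = 0, ψ = 1.
ψ ∨ φ = 1 ∨ 0 = 1
¬ψ = ¬1 = 0
(ψ ∨ φ) ∧ ¬ψ = 1 ∧ 0 = 0
(ψ ∨ φ) ⊃ ((ψ ∨ φ) ∧ ¬ψ) = 1 ⊃ 0 = 0
This gives 0 ≠ 5.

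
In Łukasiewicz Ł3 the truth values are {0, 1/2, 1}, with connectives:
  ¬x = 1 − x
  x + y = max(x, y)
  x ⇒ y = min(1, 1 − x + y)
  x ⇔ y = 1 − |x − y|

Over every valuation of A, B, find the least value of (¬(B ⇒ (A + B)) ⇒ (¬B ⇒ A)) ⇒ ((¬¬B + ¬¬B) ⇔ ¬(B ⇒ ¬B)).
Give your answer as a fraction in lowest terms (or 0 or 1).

Take A = 0, B = 1/2:
A + B = 0 + 1/2 = 1/2
B ⇒ (A + B) = 1/2 ⇒ 1/2 = 1
¬(B ⇒ (A + B)) = ¬1 = 0
¬B = ¬1/2 = 1/2
¬B ⇒ A = 1/2 ⇒ 0 = 1/2
¬(B ⇒ (A + B)) ⇒ (¬B ⇒ A) = 0 ⇒ 1/2 = 1
¬B = ¬1/2 = 1/2
¬¬B = ¬1/2 = 1/2
¬B = ¬1/2 = 1/2
¬¬B = ¬1/2 = 1/2
¬¬B + ¬¬B = 1/2 + 1/2 = 1/2
¬B = ¬1/2 = 1/2
B ⇒ ¬B = 1/2 ⇒ 1/2 = 1
¬(B ⇒ ¬B) = ¬1 = 0
(¬¬B + ¬¬B) ⇔ ¬(B ⇒ ¬B) = 1/2 ⇔ 0 = 1/2
(¬(B ⇒ (A + B)) ⇒ (¬B ⇒ A)) ⇒ ((¬¬B + ¬¬B) ⇔ ¬(B ⇒ ¬B)) = 1 ⇒ 1/2 = 1/2
No assignment yields a value below 1/2, so this is the minimum.

1/2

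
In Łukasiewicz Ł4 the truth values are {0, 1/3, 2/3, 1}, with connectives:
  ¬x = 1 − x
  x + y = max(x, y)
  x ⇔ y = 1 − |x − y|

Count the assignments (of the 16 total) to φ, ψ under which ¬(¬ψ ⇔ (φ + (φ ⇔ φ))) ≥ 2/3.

φ = 0, ψ = 0 ↦ 0  <
φ = 0, ψ = 1/3 ↦ 1/3  <
φ = 0, ψ = 2/3 ↦ 2/3  ≥
φ = 0, ψ = 1 ↦ 1  ≥
φ = 1/3, ψ = 0 ↦ 0  <
φ = 1/3, ψ = 1/3 ↦ 1/3  <
φ = 1/3, ψ = 2/3 ↦ 2/3  ≥
φ = 1/3, ψ = 1 ↦ 1  ≥
φ = 2/3, ψ = 0 ↦ 0  <
φ = 2/3, ψ = 1/3 ↦ 1/3  <
φ = 2/3, ψ = 2/3 ↦ 2/3  ≥
φ = 2/3, ψ = 1 ↦ 1  ≥
φ = 1, ψ = 0 ↦ 0  <
φ = 1, ψ = 1/3 ↦ 1/3  <
φ = 1, ψ = 2/3 ↦ 2/3  ≥
φ = 1, ψ = 1 ↦ 1  ≥
So 8 of the 16 assignments meet the threshold.

8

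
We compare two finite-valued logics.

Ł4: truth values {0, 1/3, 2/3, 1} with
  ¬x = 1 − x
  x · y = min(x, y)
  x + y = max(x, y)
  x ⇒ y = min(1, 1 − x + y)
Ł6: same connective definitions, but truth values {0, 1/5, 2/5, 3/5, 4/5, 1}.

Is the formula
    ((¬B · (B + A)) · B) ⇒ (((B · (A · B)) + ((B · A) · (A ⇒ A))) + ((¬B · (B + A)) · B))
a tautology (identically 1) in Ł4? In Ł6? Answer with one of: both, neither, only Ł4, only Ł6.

In Ł4: every assignment gives 1 — tautology.
In Ł6: every assignment gives 1 — tautology.

both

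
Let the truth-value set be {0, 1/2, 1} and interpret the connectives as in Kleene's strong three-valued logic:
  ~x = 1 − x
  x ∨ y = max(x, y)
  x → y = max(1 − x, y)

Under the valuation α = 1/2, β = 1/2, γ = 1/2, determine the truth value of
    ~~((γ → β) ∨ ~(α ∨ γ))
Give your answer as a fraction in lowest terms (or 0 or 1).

γ → β = 1/2 → 1/2 = 1/2
α ∨ γ = 1/2 ∨ 1/2 = 1/2
~(α ∨ γ) = ~1/2 = 1/2
(γ → β) ∨ ~(α ∨ γ) = 1/2 ∨ 1/2 = 1/2
~((γ → β) ∨ ~(α ∨ γ)) = ~1/2 = 1/2
~~((γ → β) ∨ ~(α ∨ γ)) = ~1/2 = 1/2

1/2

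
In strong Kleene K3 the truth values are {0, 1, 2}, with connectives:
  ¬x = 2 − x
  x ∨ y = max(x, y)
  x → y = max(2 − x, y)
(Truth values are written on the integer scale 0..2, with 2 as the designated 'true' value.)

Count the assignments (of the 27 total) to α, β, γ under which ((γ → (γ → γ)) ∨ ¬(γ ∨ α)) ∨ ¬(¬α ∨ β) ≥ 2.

value 2: 19 assignments (counts)
value 1: 8 assignments
So 19 of the 27 assignments meet the threshold.

19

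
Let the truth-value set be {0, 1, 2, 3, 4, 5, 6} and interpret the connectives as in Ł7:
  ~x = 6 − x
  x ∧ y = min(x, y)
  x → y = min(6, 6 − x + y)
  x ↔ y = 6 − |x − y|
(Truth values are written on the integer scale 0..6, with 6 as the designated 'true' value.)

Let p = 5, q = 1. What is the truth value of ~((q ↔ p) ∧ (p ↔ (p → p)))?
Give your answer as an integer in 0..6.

4

q ↔ p = 1 ↔ 5 = 2
p → p = 5 → 5 = 6
p ↔ (p → p) = 5 ↔ 6 = 5
(q ↔ p) ∧ (p ↔ (p → p)) = 2 ∧ 5 = 2
~((q ↔ p) ∧ (p ↔ (p → p))) = ~2 = 4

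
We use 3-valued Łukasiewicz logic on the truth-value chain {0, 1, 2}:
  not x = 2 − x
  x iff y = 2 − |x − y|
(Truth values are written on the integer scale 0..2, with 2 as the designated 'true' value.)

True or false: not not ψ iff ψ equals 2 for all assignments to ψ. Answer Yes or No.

ψ = 0 ↦ 2
ψ = 1 ↦ 2
ψ = 2 ↦ 2
Every assignment gives a value ≥ 2.

Yes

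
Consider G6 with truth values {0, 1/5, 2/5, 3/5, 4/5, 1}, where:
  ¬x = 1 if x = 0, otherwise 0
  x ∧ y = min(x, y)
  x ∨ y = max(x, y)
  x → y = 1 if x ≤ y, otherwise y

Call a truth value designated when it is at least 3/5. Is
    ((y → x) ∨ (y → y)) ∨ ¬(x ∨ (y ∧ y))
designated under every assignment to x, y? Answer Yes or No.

At x = 0, y = 1/5, for instance:
y → x = 1/5 → 0 = 0
y → y = 1/5 → 1/5 = 1
(y → x) ∨ (y → y) = 0 ∨ 1 = 1
y ∧ y = 1/5 ∧ 1/5 = 1/5
x ∨ (y ∧ y) = 0 ∨ 1/5 = 1/5
¬(x ∨ (y ∧ y)) = ¬1/5 = 0
((y → x) ∨ (y → y)) ∨ ¬(x ∨ (y ∧ y)) = 1 ∨ 0 = 1
and checking the remaining 35 assignments likewise gives ≥ 3/5 in every case.

Yes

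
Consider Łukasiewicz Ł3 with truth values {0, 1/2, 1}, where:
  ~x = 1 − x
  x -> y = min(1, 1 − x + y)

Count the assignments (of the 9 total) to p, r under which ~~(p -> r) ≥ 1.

p = 0, r = 0 ↦ 1  ≥
p = 0, r = 1/2 ↦ 1  ≥
p = 0, r = 1 ↦ 1  ≥
p = 1/2, r = 0 ↦ 1/2  <
p = 1/2, r = 1/2 ↦ 1  ≥
p = 1/2, r = 1 ↦ 1  ≥
p = 1, r = 0 ↦ 0  <
p = 1, r = 1/2 ↦ 1/2  <
p = 1, r = 1 ↦ 1  ≥
So 6 of the 9 assignments meet the threshold.

6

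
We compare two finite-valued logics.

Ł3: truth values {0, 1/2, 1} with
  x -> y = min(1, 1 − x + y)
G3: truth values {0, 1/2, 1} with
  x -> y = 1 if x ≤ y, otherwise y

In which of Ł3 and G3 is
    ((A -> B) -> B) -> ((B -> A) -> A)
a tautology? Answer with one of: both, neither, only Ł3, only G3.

In Ł3: every assignment gives 1 — tautology.
In G3: at A = 1/2, B = 0 the value is 1/2 — not a tautology.

only Ł3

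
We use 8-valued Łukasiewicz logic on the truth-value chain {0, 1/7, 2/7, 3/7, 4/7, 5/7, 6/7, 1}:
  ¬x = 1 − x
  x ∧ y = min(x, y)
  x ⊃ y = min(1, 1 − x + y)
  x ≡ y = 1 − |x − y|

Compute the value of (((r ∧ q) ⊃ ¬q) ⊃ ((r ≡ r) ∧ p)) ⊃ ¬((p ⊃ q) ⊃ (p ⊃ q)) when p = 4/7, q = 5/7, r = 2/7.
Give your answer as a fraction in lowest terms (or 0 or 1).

3/7

r ∧ q = 2/7 ∧ 5/7 = 2/7
¬q = ¬5/7 = 2/7
(r ∧ q) ⊃ ¬q = 2/7 ⊃ 2/7 = 1
r ≡ r = 2/7 ≡ 2/7 = 1
(r ≡ r) ∧ p = 1 ∧ 4/7 = 4/7
((r ∧ q) ⊃ ¬q) ⊃ ((r ≡ r) ∧ p) = 1 ⊃ 4/7 = 4/7
p ⊃ q = 4/7 ⊃ 5/7 = 1
p ⊃ q = 4/7 ⊃ 5/7 = 1
(p ⊃ q) ⊃ (p ⊃ q) = 1 ⊃ 1 = 1
¬((p ⊃ q) ⊃ (p ⊃ q)) = ¬1 = 0
(((r ∧ q) ⊃ ¬q) ⊃ ((r ≡ r) ∧ p)) ⊃ ¬((p ⊃ q) ⊃ (p ⊃ q)) = 4/7 ⊃ 0 = 3/7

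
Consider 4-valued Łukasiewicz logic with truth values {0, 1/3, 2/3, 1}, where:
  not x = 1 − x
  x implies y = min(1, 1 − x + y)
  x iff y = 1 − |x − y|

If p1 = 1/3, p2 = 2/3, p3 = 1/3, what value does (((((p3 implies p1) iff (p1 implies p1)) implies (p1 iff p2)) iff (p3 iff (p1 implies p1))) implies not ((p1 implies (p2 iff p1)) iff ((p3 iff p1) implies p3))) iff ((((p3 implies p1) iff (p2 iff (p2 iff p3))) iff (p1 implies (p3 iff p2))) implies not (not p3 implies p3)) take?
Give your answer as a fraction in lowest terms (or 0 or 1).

p3 implies p1 = 1/3 implies 1/3 = 1
p1 implies p1 = 1/3 implies 1/3 = 1
(p3 implies p1) iff (p1 implies p1) = 1 iff 1 = 1
p1 iff p2 = 1/3 iff 2/3 = 2/3
((p3 implies p1) iff (p1 implies p1)) implies (p1 iff p2) = 1 implies 2/3 = 2/3
p1 implies p1 = 1/3 implies 1/3 = 1
p3 iff (p1 implies p1) = 1/3 iff 1 = 1/3
(((p3 implies p1) iff (p1 implies p1)) implies (p1 iff p2)) iff (p3 iff (p1 implies p1)) = 2/3 iff 1/3 = 2/3
p2 iff p1 = 2/3 iff 1/3 = 2/3
p1 implies (p2 iff p1) = 1/3 implies 2/3 = 1
p3 iff p1 = 1/3 iff 1/3 = 1
(p3 iff p1) implies p3 = 1 implies 1/3 = 1/3
(p1 implies (p2 iff p1)) iff ((p3 iff p1) implies p3) = 1 iff 1/3 = 1/3
not ((p1 implies (p2 iff p1)) iff ((p3 iff p1) implies p3)) = not 1/3 = 2/3
((((p3 implies p1) iff (p1 implies p1)) implies (p1 iff p2)) iff (p3 iff (p1 implies p1))) implies not ((p1 implies (p2 iff p1)) iff ((p3 iff p1) implies p3)) = 2/3 implies 2/3 = 1
p3 implies p1 = 1/3 implies 1/3 = 1
p2 iff p3 = 2/3 iff 1/3 = 2/3
p2 iff (p2 iff p3) = 2/3 iff 2/3 = 1
(p3 implies p1) iff (p2 iff (p2 iff p3)) = 1 iff 1 = 1
p3 iff p2 = 1/3 iff 2/3 = 2/3
p1 implies (p3 iff p2) = 1/3 implies 2/3 = 1
((p3 implies p1) iff (p2 iff (p2 iff p3))) iff (p1 implies (p3 iff p2)) = 1 iff 1 = 1
not p3 = not 1/3 = 2/3
not p3 implies p3 = 2/3 implies 1/3 = 2/3
not (not p3 implies p3) = not 2/3 = 1/3
(((p3 implies p1) iff (p2 iff (p2 iff p3))) iff (p1 implies (p3 iff p2))) implies not (not p3 implies p3) = 1 implies 1/3 = 1/3
(((((p3 implies p1) iff (p1 implies p1)) implies (p1 iff p2)) iff (p3 iff (p1 implies p1))) implies not ((p1 implies (p2 iff p1)) iff ((p3 iff p1) implies p3))) iff ((((p3 implies p1) iff (p2 iff (p2 iff p3))) iff (p1 implies (p3 iff p2))) implies not (not p3 implies p3)) = 1 iff 1/3 = 1/3

1/3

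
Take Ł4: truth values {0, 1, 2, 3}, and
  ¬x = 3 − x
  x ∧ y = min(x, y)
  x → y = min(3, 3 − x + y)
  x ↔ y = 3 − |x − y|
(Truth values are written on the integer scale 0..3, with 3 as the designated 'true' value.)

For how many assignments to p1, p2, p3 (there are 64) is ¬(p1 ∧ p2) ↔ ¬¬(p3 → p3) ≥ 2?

48

value 3: 28 assignments (counts)
value 2: 20 assignments (counts)
value 1: 12 assignments
value 0: 4 assignments
So 48 of the 64 assignments meet the threshold.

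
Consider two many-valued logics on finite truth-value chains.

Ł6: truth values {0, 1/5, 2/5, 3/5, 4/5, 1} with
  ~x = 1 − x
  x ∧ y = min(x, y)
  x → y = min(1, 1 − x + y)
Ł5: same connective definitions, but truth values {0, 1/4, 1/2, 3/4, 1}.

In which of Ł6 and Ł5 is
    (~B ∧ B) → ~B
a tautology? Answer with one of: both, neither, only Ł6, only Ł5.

In Ł6: every assignment gives 1 — tautology.
In Ł5: every assignment gives 1 — tautology.

both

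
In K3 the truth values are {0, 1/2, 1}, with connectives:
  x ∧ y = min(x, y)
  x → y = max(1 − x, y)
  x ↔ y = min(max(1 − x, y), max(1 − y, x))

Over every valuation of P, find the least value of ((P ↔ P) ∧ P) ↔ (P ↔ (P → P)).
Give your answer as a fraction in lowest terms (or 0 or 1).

1/2

Take P = 1/2:
P ↔ P = 1/2 ↔ 1/2 = 1/2
(P ↔ P) ∧ P = 1/2 ∧ 1/2 = 1/2
P → P = 1/2 → 1/2 = 1/2
P ↔ (P → P) = 1/2 ↔ 1/2 = 1/2
((P ↔ P) ∧ P) ↔ (P ↔ (P → P)) = 1/2 ↔ 1/2 = 1/2
No assignment yields a value below 1/2, so this is the minimum.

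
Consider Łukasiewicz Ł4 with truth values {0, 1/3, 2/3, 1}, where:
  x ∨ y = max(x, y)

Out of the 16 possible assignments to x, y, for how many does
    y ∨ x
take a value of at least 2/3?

x = 0, y = 0 ↦ 0  <
x = 0, y = 1/3 ↦ 1/3  <
x = 0, y = 2/3 ↦ 2/3  ≥
x = 0, y = 1 ↦ 1  ≥
x = 1/3, y = 0 ↦ 1/3  <
x = 1/3, y = 1/3 ↦ 1/3  <
x = 1/3, y = 2/3 ↦ 2/3  ≥
x = 1/3, y = 1 ↦ 1  ≥
x = 2/3, y = 0 ↦ 2/3  ≥
x = 2/3, y = 1/3 ↦ 2/3  ≥
x = 2/3, y = 2/3 ↦ 2/3  ≥
x = 2/3, y = 1 ↦ 1  ≥
x = 1, y = 0 ↦ 1  ≥
x = 1, y = 1/3 ↦ 1  ≥
x = 1, y = 2/3 ↦ 1  ≥
x = 1, y = 1 ↦ 1  ≥
So 12 of the 16 assignments meet the threshold.

12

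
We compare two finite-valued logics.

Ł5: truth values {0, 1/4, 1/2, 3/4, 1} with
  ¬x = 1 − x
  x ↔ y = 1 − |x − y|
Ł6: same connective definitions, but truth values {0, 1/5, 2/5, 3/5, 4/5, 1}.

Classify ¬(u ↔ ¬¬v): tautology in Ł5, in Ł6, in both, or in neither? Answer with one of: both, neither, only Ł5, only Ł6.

neither

In Ł5: at u = 0, v = 0 the value is 0 — not a tautology.
In Ł6: at u = 0, v = 0 the value is 0 — not a tautology.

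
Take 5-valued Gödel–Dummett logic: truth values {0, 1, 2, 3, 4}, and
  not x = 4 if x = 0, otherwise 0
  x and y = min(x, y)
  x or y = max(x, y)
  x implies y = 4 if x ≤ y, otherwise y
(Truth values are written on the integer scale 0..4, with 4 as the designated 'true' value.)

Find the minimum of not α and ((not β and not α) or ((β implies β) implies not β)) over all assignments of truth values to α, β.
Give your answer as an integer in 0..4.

Take α = 0, β = 1:
not α = not 0 = 4
not β = not 1 = 0
not α = not 0 = 4
not β and not α = 0 and 4 = 0
β implies β = 1 implies 1 = 4
not β = not 1 = 0
(β implies β) implies not β = 4 implies 0 = 0
(not β and not α) or ((β implies β) implies not β) = 0 or 0 = 0
not α and ((not β and not α) or ((β implies β) implies not β)) = 4 and 0 = 0
No assignment yields a value below 0, so this is the minimum.

0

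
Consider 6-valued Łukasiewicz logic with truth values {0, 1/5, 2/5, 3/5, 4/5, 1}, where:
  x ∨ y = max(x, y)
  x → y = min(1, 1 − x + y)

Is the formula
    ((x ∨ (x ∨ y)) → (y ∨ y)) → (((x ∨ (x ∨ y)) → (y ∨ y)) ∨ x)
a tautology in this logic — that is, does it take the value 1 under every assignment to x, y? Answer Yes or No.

Yes

At x = 4/5, y = 1, for instance:
x ∨ y = 4/5 ∨ 1 = 1
x ∨ (x ∨ y) = 4/5 ∨ 1 = 1
y ∨ y = 1 ∨ 1 = 1
(x ∨ (x ∨ y)) → (y ∨ y) = 1 → 1 = 1
((x ∨ (x ∨ y)) → (y ∨ y)) ∨ x = 1 ∨ 4/5 = 1
((x ∨ (x ∨ y)) → (y ∨ y)) → (((x ∨ (x ∨ y)) → (y ∨ y)) ∨ x) = 1 → 1 = 1
and checking the remaining 35 assignments likewise gives ≥ 1 in every case.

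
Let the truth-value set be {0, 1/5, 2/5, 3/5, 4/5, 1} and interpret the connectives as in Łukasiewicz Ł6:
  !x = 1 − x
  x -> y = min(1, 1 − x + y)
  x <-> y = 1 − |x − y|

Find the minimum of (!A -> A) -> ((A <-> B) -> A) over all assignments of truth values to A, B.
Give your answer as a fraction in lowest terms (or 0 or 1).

3/5

Take A = 2/5, B = 2/5:
!A = !2/5 = 3/5
!A -> A = 3/5 -> 2/5 = 4/5
A <-> B = 2/5 <-> 2/5 = 1
(A <-> B) -> A = 1 -> 2/5 = 2/5
(!A -> A) -> ((A <-> B) -> A) = 4/5 -> 2/5 = 3/5
No assignment yields a value below 3/5, so this is the minimum.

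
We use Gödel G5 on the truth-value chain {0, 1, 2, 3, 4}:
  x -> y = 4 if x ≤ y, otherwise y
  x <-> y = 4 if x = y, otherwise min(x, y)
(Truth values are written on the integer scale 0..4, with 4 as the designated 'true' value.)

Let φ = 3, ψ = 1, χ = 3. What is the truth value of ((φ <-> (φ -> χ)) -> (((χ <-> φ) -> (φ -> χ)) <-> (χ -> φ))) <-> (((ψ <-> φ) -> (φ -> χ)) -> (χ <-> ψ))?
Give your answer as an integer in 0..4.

1

φ -> χ = 3 -> 3 = 4
φ <-> (φ -> χ) = 3 <-> 4 = 3
χ <-> φ = 3 <-> 3 = 4
φ -> χ = 3 -> 3 = 4
(χ <-> φ) -> (φ -> χ) = 4 -> 4 = 4
χ -> φ = 3 -> 3 = 4
((χ <-> φ) -> (φ -> χ)) <-> (χ -> φ) = 4 <-> 4 = 4
(φ <-> (φ -> χ)) -> (((χ <-> φ) -> (φ -> χ)) <-> (χ -> φ)) = 3 -> 4 = 4
ψ <-> φ = 1 <-> 3 = 1
φ -> χ = 3 -> 3 = 4
(ψ <-> φ) -> (φ -> χ) = 1 -> 4 = 4
χ <-> ψ = 3 <-> 1 = 1
((ψ <-> φ) -> (φ -> χ)) -> (χ <-> ψ) = 4 -> 1 = 1
((φ <-> (φ -> χ)) -> (((χ <-> φ) -> (φ -> χ)) <-> (χ -> φ))) <-> (((ψ <-> φ) -> (φ -> χ)) -> (χ <-> ψ)) = 4 <-> 1 = 1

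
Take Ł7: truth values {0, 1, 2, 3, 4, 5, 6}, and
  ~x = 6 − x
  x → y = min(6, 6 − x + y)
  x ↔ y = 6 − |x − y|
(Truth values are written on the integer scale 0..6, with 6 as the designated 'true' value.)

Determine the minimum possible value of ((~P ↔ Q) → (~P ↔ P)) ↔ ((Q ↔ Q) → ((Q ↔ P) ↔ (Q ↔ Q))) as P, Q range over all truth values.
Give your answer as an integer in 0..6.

Take P = 2, Q = 6:
~P = ~2 = 4
~P ↔ Q = 4 ↔ 6 = 4
~P = ~2 = 4
~P ↔ P = 4 ↔ 2 = 4
(~P ↔ Q) → (~P ↔ P) = 4 → 4 = 6
Q ↔ Q = 6 ↔ 6 = 6
Q ↔ P = 6 ↔ 2 = 2
Q ↔ Q = 6 ↔ 6 = 6
(Q ↔ P) ↔ (Q ↔ Q) = 2 ↔ 6 = 2
(Q ↔ Q) → ((Q ↔ P) ↔ (Q ↔ Q)) = 6 → 2 = 2
((~P ↔ Q) → (~P ↔ P)) ↔ ((Q ↔ Q) → ((Q ↔ P) ↔ (Q ↔ Q))) = 6 ↔ 2 = 2
No assignment yields a value below 2, so this is the minimum.

2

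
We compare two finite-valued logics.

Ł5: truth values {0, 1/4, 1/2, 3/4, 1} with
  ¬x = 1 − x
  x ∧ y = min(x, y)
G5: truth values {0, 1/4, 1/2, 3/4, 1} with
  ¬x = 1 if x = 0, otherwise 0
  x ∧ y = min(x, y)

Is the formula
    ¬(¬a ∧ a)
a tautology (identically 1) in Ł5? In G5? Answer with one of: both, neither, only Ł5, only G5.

only G5

In Ł5: at a = 1/4 the value is 3/4 — not a tautology.
In G5: every assignment gives 1 — tautology.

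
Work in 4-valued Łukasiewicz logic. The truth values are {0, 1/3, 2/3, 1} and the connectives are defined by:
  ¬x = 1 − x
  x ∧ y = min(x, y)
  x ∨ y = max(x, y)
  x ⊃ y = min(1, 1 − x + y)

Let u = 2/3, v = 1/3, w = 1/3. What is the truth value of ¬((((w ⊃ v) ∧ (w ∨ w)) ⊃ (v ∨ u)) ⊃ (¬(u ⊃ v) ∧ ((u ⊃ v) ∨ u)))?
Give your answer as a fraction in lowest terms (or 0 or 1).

2/3

w ⊃ v = 1/3 ⊃ 1/3 = 1
w ∨ w = 1/3 ∨ 1/3 = 1/3
(w ⊃ v) ∧ (w ∨ w) = 1 ∧ 1/3 = 1/3
v ∨ u = 1/3 ∨ 2/3 = 2/3
((w ⊃ v) ∧ (w ∨ w)) ⊃ (v ∨ u) = 1/3 ⊃ 2/3 = 1
u ⊃ v = 2/3 ⊃ 1/3 = 2/3
¬(u ⊃ v) = ¬2/3 = 1/3
u ⊃ v = 2/3 ⊃ 1/3 = 2/3
(u ⊃ v) ∨ u = 2/3 ∨ 2/3 = 2/3
¬(u ⊃ v) ∧ ((u ⊃ v) ∨ u) = 1/3 ∧ 2/3 = 1/3
(((w ⊃ v) ∧ (w ∨ w)) ⊃ (v ∨ u)) ⊃ (¬(u ⊃ v) ∧ ((u ⊃ v) ∨ u)) = 1 ⊃ 1/3 = 1/3
¬((((w ⊃ v) ∧ (w ∨ w)) ⊃ (v ∨ u)) ⊃ (¬(u ⊃ v) ∧ ((u ⊃ v) ∨ u))) = ¬1/3 = 2/3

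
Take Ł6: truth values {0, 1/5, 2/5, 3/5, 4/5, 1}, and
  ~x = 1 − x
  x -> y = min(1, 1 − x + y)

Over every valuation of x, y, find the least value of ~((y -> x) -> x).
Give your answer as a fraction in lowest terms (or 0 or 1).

0

Take x = 0, y = 1:
y -> x = 1 -> 0 = 0
(y -> x) -> x = 0 -> 0 = 1
~((y -> x) -> x) = ~1 = 0
No assignment yields a value below 0, so this is the minimum.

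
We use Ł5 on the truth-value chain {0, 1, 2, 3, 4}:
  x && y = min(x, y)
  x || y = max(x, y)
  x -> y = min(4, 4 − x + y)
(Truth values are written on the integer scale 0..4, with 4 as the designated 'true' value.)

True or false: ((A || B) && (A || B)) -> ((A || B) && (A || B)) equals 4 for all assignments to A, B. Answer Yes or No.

At A = 0, B = 1, for instance:
A || B = 0 || 1 = 1
A || B = 0 || 1 = 1
(A || B) && (A || B) = 1 && 1 = 1
(A || B) && (A || B) = 1 && 1 = 1
((A || B) && (A || B)) -> ((A || B) && (A || B)) = 1 -> 1 = 4
and checking the remaining 24 assignments likewise gives ≥ 4 in every case.

Yes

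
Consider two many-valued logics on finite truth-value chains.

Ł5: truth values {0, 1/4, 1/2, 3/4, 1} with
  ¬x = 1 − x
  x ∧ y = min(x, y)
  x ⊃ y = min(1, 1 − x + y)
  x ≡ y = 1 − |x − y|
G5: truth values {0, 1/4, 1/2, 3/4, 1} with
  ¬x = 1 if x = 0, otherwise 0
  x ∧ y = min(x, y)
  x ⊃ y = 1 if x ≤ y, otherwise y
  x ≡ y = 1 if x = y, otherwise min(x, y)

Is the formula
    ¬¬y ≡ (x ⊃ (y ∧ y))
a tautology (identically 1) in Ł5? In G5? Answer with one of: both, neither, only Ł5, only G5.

In Ł5: at x = 0, y = 0 the value is 0 — not a tautology.
In G5: at x = 0, y = 0 the value is 0 — not a tautology.

neither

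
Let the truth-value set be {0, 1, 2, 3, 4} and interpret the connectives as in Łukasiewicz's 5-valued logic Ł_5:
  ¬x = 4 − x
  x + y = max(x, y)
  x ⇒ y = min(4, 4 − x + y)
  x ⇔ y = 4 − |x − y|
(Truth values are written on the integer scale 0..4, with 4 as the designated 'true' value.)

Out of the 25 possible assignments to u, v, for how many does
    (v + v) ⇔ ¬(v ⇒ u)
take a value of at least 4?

value 4: 9 assignments (counts)
value 3: 7 assignments
value 2: 5 assignments
value 1: 3 assignments
value 0: 1 assignment
So 9 of the 25 assignments meet the threshold.

9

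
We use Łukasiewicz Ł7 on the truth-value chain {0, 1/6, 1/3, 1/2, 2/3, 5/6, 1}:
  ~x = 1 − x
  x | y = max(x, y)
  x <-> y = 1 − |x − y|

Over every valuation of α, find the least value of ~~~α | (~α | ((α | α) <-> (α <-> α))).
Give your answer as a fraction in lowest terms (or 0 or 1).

1/2

Take α = 1/2:
~α = ~1/2 = 1/2
~~α = ~1/2 = 1/2
~~~α = ~1/2 = 1/2
~α = ~1/2 = 1/2
α | α = 1/2 | 1/2 = 1/2
α <-> α = 1/2 <-> 1/2 = 1
(α | α) <-> (α <-> α) = 1/2 <-> 1 = 1/2
~α | ((α | α) <-> (α <-> α)) = 1/2 | 1/2 = 1/2
~~~α | (~α | ((α | α) <-> (α <-> α))) = 1/2 | 1/2 = 1/2
No assignment yields a value below 1/2, so this is the minimum.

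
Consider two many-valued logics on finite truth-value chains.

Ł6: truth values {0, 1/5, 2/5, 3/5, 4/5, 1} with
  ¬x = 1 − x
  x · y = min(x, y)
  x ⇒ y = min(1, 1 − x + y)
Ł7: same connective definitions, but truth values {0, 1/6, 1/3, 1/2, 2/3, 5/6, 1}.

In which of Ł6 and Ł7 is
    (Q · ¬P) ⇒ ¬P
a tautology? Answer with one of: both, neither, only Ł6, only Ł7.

both

In Ł6: every assignment gives 1 — tautology.
In Ł7: every assignment gives 1 — tautology.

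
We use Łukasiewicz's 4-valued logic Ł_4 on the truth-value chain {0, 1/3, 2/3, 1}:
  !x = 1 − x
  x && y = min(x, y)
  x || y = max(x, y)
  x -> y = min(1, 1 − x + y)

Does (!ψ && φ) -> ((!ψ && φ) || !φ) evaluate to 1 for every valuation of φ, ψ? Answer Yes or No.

φ = 0, ψ = 0 ↦ 1
φ = 0, ψ = 1/3 ↦ 1
φ = 0, ψ = 2/3 ↦ 1
φ = 0, ψ = 1 ↦ 1
φ = 1/3, ψ = 0 ↦ 1
φ = 1/3, ψ = 1/3 ↦ 1
φ = 1/3, ψ = 2/3 ↦ 1
φ = 1/3, ψ = 1 ↦ 1
φ = 2/3, ψ = 0 ↦ 1
φ = 2/3, ψ = 1/3 ↦ 1
φ = 2/3, ψ = 2/3 ↦ 1
φ = 2/3, ψ = 1 ↦ 1
φ = 1, ψ = 0 ↦ 1
φ = 1, ψ = 1/3 ↦ 1
φ = 1, ψ = 2/3 ↦ 1
φ = 1, ψ = 1 ↦ 1
Every assignment gives a value ≥ 1.

Yes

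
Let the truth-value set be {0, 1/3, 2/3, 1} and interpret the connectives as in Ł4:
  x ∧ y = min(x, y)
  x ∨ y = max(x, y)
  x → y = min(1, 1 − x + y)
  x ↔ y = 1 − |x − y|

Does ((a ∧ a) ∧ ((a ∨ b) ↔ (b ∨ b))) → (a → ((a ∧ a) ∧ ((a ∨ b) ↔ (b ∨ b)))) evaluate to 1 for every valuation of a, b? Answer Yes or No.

Yes

a = 0, b = 0 ↦ 1
a = 0, b = 1/3 ↦ 1
a = 0, b = 2/3 ↦ 1
a = 0, b = 1 ↦ 1
a = 1/3, b = 0 ↦ 1
a = 1/3, b = 1/3 ↦ 1
a = 1/3, b = 2/3 ↦ 1
a = 1/3, b = 1 ↦ 1
a = 2/3, b = 0 ↦ 1
a = 2/3, b = 1/3 ↦ 1
a = 2/3, b = 2/3 ↦ 1
a = 2/3, b = 1 ↦ 1
a = 1, b = 0 ↦ 1
a = 1, b = 1/3 ↦ 1
a = 1, b = 2/3 ↦ 1
a = 1, b = 1 ↦ 1
Every assignment gives a value ≥ 1.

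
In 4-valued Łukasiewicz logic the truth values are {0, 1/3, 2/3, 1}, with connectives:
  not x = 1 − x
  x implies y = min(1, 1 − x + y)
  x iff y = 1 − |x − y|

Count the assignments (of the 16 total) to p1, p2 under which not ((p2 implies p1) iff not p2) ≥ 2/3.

4

p1 = 0, p2 = 0 ↦ 0  <
p1 = 0, p2 = 1/3 ↦ 0  <
p1 = 0, p2 = 2/3 ↦ 0  <
p1 = 0, p2 = 1 ↦ 0  <
p1 = 1/3, p2 = 0 ↦ 0  <
p1 = 1/3, p2 = 1/3 ↦ 1/3  <
p1 = 1/3, p2 = 2/3 ↦ 1/3  <
p1 = 1/3, p2 = 1 ↦ 1/3  <
p1 = 2/3, p2 = 0 ↦ 0  <
p1 = 2/3, p2 = 1/3 ↦ 1/3  <
p1 = 2/3, p2 = 2/3 ↦ 2/3  ≥
p1 = 2/3, p2 = 1 ↦ 2/3  ≥
p1 = 1, p2 = 0 ↦ 0  <
p1 = 1, p2 = 1/3 ↦ 1/3  <
p1 = 1, p2 = 2/3 ↦ 2/3  ≥
p1 = 1, p2 = 1 ↦ 1  ≥
So 4 of the 16 assignments meet the threshold.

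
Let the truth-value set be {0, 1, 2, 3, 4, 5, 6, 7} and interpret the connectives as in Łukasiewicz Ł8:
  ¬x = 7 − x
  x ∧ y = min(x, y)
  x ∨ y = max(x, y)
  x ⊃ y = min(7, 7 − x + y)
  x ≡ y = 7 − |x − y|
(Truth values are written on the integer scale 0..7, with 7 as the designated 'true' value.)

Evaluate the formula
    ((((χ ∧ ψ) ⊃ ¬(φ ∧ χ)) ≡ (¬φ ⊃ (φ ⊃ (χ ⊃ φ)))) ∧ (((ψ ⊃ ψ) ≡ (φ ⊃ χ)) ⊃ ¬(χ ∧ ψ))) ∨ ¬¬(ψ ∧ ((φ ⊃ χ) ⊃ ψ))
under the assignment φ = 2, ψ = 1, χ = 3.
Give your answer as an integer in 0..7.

χ ∧ ψ = 3 ∧ 1 = 1
φ ∧ χ = 2 ∧ 3 = 2
¬(φ ∧ χ) = ¬2 = 5
(χ ∧ ψ) ⊃ ¬(φ ∧ χ) = 1 ⊃ 5 = 7
¬φ = ¬2 = 5
χ ⊃ φ = 3 ⊃ 2 = 6
φ ⊃ (χ ⊃ φ) = 2 ⊃ 6 = 7
¬φ ⊃ (φ ⊃ (χ ⊃ φ)) = 5 ⊃ 7 = 7
((χ ∧ ψ) ⊃ ¬(φ ∧ χ)) ≡ (¬φ ⊃ (φ ⊃ (χ ⊃ φ))) = 7 ≡ 7 = 7
ψ ⊃ ψ = 1 ⊃ 1 = 7
φ ⊃ χ = 2 ⊃ 3 = 7
(ψ ⊃ ψ) ≡ (φ ⊃ χ) = 7 ≡ 7 = 7
χ ∧ ψ = 3 ∧ 1 = 1
¬(χ ∧ ψ) = ¬1 = 6
((ψ ⊃ ψ) ≡ (φ ⊃ χ)) ⊃ ¬(χ ∧ ψ) = 7 ⊃ 6 = 6
(((χ ∧ ψ) ⊃ ¬(φ ∧ χ)) ≡ (¬φ ⊃ (φ ⊃ (χ ⊃ φ)))) ∧ (((ψ ⊃ ψ) ≡ (φ ⊃ χ)) ⊃ ¬(χ ∧ ψ)) = 7 ∧ 6 = 6
φ ⊃ χ = 2 ⊃ 3 = 7
(φ ⊃ χ) ⊃ ψ = 7 ⊃ 1 = 1
ψ ∧ ((φ ⊃ χ) ⊃ ψ) = 1 ∧ 1 = 1
¬(ψ ∧ ((φ ⊃ χ) ⊃ ψ)) = ¬1 = 6
¬¬(ψ ∧ ((φ ⊃ χ) ⊃ ψ)) = ¬6 = 1
((((χ ∧ ψ) ⊃ ¬(φ ∧ χ)) ≡ (¬φ ⊃ (φ ⊃ (χ ⊃ φ)))) ∧ (((ψ ⊃ ψ) ≡ (φ ⊃ χ)) ⊃ ¬(χ ∧ ψ))) ∨ ¬¬(ψ ∧ ((φ ⊃ χ) ⊃ ψ)) = 6 ∨ 1 = 6

6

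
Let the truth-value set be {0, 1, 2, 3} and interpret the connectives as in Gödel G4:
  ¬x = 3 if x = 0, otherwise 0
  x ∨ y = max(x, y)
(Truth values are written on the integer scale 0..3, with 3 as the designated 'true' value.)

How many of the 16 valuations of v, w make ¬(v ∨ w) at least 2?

v = 0, w = 0 ↦ 3  ≥
v = 0, w = 1 ↦ 0  <
v = 0, w = 2 ↦ 0  <
v = 0, w = 3 ↦ 0  <
v = 1, w = 0 ↦ 0  <
v = 1, w = 1 ↦ 0  <
v = 1, w = 2 ↦ 0  <
v = 1, w = 3 ↦ 0  <
v = 2, w = 0 ↦ 0  <
v = 2, w = 1 ↦ 0  <
v = 2, w = 2 ↦ 0  <
v = 2, w = 3 ↦ 0  <
v = 3, w = 0 ↦ 0  <
v = 3, w = 1 ↦ 0  <
v = 3, w = 2 ↦ 0  <
v = 3, w = 3 ↦ 0  <
So 1 of the 16 assignments meets the threshold.

1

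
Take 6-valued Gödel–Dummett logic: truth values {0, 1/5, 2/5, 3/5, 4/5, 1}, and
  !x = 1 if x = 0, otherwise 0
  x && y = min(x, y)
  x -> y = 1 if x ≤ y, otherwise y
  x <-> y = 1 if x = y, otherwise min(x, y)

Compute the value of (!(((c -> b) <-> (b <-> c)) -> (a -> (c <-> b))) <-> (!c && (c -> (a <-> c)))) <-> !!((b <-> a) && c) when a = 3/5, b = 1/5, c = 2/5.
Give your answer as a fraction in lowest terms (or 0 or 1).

1

c -> b = 2/5 -> 1/5 = 1/5
b <-> c = 1/5 <-> 2/5 = 1/5
(c -> b) <-> (b <-> c) = 1/5 <-> 1/5 = 1
c <-> b = 2/5 <-> 1/5 = 1/5
a -> (c <-> b) = 3/5 -> 1/5 = 1/5
((c -> b) <-> (b <-> c)) -> (a -> (c <-> b)) = 1 -> 1/5 = 1/5
!(((c -> b) <-> (b <-> c)) -> (a -> (c <-> b))) = !1/5 = 0
!c = !2/5 = 0
a <-> c = 3/5 <-> 2/5 = 2/5
c -> (a <-> c) = 2/5 -> 2/5 = 1
!c && (c -> (a <-> c)) = 0 && 1 = 0
!(((c -> b) <-> (b <-> c)) -> (a -> (c <-> b))) <-> (!c && (c -> (a <-> c))) = 0 <-> 0 = 1
b <-> a = 1/5 <-> 3/5 = 1/5
(b <-> a) && c = 1/5 && 2/5 = 1/5
!((b <-> a) && c) = !1/5 = 0
!!((b <-> a) && c) = !0 = 1
(!(((c -> b) <-> (b <-> c)) -> (a -> (c <-> b))) <-> (!c && (c -> (a <-> c)))) <-> !!((b <-> a) && c) = 1 <-> 1 = 1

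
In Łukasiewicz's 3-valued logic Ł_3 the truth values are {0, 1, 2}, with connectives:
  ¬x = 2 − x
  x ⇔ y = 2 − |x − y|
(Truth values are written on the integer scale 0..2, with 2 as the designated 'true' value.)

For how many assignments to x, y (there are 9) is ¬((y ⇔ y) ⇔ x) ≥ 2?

x = 0, y = 0 ↦ 2  ≥
x = 0, y = 1 ↦ 2  ≥
x = 0, y = 2 ↦ 2  ≥
x = 1, y = 0 ↦ 1  <
x = 1, y = 1 ↦ 1  <
x = 1, y = 2 ↦ 1  <
x = 2, y = 0 ↦ 0  <
x = 2, y = 1 ↦ 0  <
x = 2, y = 2 ↦ 0  <
So 3 of the 9 assignments meet the threshold.

3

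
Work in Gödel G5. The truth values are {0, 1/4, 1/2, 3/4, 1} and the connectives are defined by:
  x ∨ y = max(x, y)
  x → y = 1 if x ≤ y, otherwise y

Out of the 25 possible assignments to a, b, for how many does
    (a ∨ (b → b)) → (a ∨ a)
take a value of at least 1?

value 1: 5 assignments (counts)
value 3/4: 5 assignments
value 1/2: 5 assignments
value 1/4: 5 assignments
value 0: 5 assignments
So 5 of the 25 assignments meet the threshold.

5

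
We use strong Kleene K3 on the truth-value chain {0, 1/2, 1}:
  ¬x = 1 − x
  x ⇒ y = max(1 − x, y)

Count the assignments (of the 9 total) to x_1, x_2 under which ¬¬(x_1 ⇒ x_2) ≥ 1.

5

x_1 = 0, x_2 = 0 ↦ 1  ≥
x_1 = 0, x_2 = 1/2 ↦ 1  ≥
x_1 = 0, x_2 = 1 ↦ 1  ≥
x_1 = 1/2, x_2 = 0 ↦ 1/2  <
x_1 = 1/2, x_2 = 1/2 ↦ 1/2  <
x_1 = 1/2, x_2 = 1 ↦ 1  ≥
x_1 = 1, x_2 = 0 ↦ 0  <
x_1 = 1, x_2 = 1/2 ↦ 1/2  <
x_1 = 1, x_2 = 1 ↦ 1  ≥
So 5 of the 9 assignments meet the threshold.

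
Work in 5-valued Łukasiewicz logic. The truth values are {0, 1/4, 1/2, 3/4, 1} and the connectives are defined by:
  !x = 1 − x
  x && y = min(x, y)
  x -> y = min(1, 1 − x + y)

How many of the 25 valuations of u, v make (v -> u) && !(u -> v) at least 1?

value 1: 1 assignment (counts)
value 3/4: 2 assignments
value 1/2: 3 assignments
value 1/4: 4 assignments
value 0: 15 assignments
So 1 of the 25 assignments meets the threshold.

1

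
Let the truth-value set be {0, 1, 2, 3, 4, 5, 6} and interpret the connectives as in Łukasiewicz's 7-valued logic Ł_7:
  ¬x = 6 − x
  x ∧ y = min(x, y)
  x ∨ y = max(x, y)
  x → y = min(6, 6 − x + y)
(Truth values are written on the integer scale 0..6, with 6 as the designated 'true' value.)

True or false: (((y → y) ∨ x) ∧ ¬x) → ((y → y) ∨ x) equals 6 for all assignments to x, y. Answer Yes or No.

Yes

At x = 1, y = 2, for instance:
y → y = 2 → 2 = 6
(y → y) ∨ x = 6 ∨ 1 = 6
¬x = ¬1 = 5
((y → y) ∨ x) ∧ ¬x = 6 ∧ 5 = 5
(((y → y) ∨ x) ∧ ¬x) → ((y → y) ∨ x) = 5 → 6 = 6
and checking the remaining 48 assignments likewise gives ≥ 6 in every case.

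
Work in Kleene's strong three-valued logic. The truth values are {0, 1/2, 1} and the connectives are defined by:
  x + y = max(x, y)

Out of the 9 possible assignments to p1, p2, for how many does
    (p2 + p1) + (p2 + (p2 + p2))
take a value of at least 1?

5

p1 = 0, p2 = 0 ↦ 0  <
p1 = 0, p2 = 1/2 ↦ 1/2  <
p1 = 0, p2 = 1 ↦ 1  ≥
p1 = 1/2, p2 = 0 ↦ 1/2  <
p1 = 1/2, p2 = 1/2 ↦ 1/2  <
p1 = 1/2, p2 = 1 ↦ 1  ≥
p1 = 1, p2 = 0 ↦ 1  ≥
p1 = 1, p2 = 1/2 ↦ 1  ≥
p1 = 1, p2 = 1 ↦ 1  ≥
So 5 of the 9 assignments meet the threshold.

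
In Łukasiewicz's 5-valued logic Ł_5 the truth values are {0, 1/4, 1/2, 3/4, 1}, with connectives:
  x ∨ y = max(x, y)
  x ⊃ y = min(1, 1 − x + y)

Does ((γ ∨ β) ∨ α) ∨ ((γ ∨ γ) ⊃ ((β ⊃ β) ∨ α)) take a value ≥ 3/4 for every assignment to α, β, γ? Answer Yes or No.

Yes

At α = 1/2, β = 1, γ = 3/4, for instance:
γ ∨ β = 3/4 ∨ 1 = 1
(γ ∨ β) ∨ α = 1 ∨ 1/2 = 1
γ ∨ γ = 3/4 ∨ 3/4 = 3/4
β ⊃ β = 1 ⊃ 1 = 1
(β ⊃ β) ∨ α = 1 ∨ 1/2 = 1
(γ ∨ γ) ⊃ ((β ⊃ β) ∨ α) = 3/4 ⊃ 1 = 1
((γ ∨ β) ∨ α) ∨ ((γ ∨ γ) ⊃ ((β ⊃ β) ∨ α)) = 1 ∨ 1 = 1
and checking the remaining 124 assignments likewise gives ≥ 3/4 in every case.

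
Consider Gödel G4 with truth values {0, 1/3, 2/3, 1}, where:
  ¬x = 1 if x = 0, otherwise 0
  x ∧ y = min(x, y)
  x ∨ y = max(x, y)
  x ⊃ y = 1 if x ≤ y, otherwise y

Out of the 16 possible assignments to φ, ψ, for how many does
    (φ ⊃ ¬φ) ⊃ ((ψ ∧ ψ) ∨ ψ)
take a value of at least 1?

13

φ = 0, ψ = 0 ↦ 0  <
φ = 0, ψ = 1/3 ↦ 1/3  <
φ = 0, ψ = 2/3 ↦ 2/3  <
φ = 0, ψ = 1 ↦ 1  ≥
φ = 1/3, ψ = 0 ↦ 1  ≥
φ = 1/3, ψ = 1/3 ↦ 1  ≥
φ = 1/3, ψ = 2/3 ↦ 1  ≥
φ = 1/3, ψ = 1 ↦ 1  ≥
φ = 2/3, ψ = 0 ↦ 1  ≥
φ = 2/3, ψ = 1/3 ↦ 1  ≥
φ = 2/3, ψ = 2/3 ↦ 1  ≥
φ = 2/3, ψ = 1 ↦ 1  ≥
φ = 1, ψ = 0 ↦ 1  ≥
φ = 1, ψ = 1/3 ↦ 1  ≥
φ = 1, ψ = 2/3 ↦ 1  ≥
φ = 1, ψ = 1 ↦ 1  ≥
So 13 of the 16 assignments meet the threshold.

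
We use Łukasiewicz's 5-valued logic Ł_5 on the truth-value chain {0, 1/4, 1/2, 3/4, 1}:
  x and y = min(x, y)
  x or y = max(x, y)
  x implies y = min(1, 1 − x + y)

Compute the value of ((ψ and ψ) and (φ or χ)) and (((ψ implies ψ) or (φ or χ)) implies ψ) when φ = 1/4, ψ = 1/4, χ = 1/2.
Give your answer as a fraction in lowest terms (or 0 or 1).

1/4

ψ and ψ = 1/4 and 1/4 = 1/4
φ or χ = 1/4 or 1/2 = 1/2
(ψ and ψ) and (φ or χ) = 1/4 and 1/2 = 1/4
ψ implies ψ = 1/4 implies 1/4 = 1
φ or χ = 1/4 or 1/2 = 1/2
(ψ implies ψ) or (φ or χ) = 1 or 1/2 = 1
((ψ implies ψ) or (φ or χ)) implies ψ = 1 implies 1/4 = 1/4
((ψ and ψ) and (φ or χ)) and (((ψ implies ψ) or (φ or χ)) implies ψ) = 1/4 and 1/4 = 1/4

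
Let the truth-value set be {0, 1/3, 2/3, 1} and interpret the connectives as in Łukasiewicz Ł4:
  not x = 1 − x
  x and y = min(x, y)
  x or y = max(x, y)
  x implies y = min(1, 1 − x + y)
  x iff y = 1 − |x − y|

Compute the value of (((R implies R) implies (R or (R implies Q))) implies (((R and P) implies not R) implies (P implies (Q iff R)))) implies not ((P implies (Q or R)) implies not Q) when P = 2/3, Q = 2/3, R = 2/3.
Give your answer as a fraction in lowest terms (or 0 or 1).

R implies R = 2/3 implies 2/3 = 1
R implies Q = 2/3 implies 2/3 = 1
R or (R implies Q) = 2/3 or 1 = 1
(R implies R) implies (R or (R implies Q)) = 1 implies 1 = 1
R and P = 2/3 and 2/3 = 2/3
not R = not 2/3 = 1/3
(R and P) implies not R = 2/3 implies 1/3 = 2/3
Q iff R = 2/3 iff 2/3 = 1
P implies (Q iff R) = 2/3 implies 1 = 1
((R and P) implies not R) implies (P implies (Q iff R)) = 2/3 implies 1 = 1
((R implies R) implies (R or (R implies Q))) implies (((R and P) implies not R) implies (P implies (Q iff R))) = 1 implies 1 = 1
Q or R = 2/3 or 2/3 = 2/3
P implies (Q or R) = 2/3 implies 2/3 = 1
not Q = not 2/3 = 1/3
(P implies (Q or R)) implies not Q = 1 implies 1/3 = 1/3
not ((P implies (Q or R)) implies not Q) = not 1/3 = 2/3
(((R implies R) implies (R or (R implies Q))) implies (((R and P) implies not R) implies (P implies (Q iff R)))) implies not ((P implies (Q or R)) implies not Q) = 1 implies 2/3 = 2/3

2/3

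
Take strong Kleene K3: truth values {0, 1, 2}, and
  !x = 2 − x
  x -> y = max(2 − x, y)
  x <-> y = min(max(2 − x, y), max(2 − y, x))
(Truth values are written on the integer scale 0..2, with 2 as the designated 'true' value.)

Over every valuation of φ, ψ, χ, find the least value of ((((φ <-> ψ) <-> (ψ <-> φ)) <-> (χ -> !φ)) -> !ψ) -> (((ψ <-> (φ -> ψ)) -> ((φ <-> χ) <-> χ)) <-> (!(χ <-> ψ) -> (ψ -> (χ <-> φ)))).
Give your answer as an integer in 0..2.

1

Take φ = 0, ψ = 1, χ = 0:
φ <-> ψ = 0 <-> 1 = 1
ψ <-> φ = 1 <-> 0 = 1
(φ <-> ψ) <-> (ψ <-> φ) = 1 <-> 1 = 1
!φ = !0 = 2
χ -> !φ = 0 -> 2 = 2
((φ <-> ψ) <-> (ψ <-> φ)) <-> (χ -> !φ) = 1 <-> 2 = 1
!ψ = !1 = 1
(((φ <-> ψ) <-> (ψ <-> φ)) <-> (χ -> !φ)) -> !ψ = 1 -> 1 = 1
φ -> ψ = 0 -> 1 = 2
ψ <-> (φ -> ψ) = 1 <-> 2 = 1
φ <-> χ = 0 <-> 0 = 2
(φ <-> χ) <-> χ = 2 <-> 0 = 0
(ψ <-> (φ -> ψ)) -> ((φ <-> χ) <-> χ) = 1 -> 0 = 1
χ <-> ψ = 0 <-> 1 = 1
!(χ <-> ψ) = !1 = 1
χ <-> φ = 0 <-> 0 = 2
ψ -> (χ <-> φ) = 1 -> 2 = 2
!(χ <-> ψ) -> (ψ -> (χ <-> φ)) = 1 -> 2 = 2
((ψ <-> (φ -> ψ)) -> ((φ <-> χ) <-> χ)) <-> (!(χ <-> ψ) -> (ψ -> (χ <-> φ))) = 1 <-> 2 = 1
((((φ <-> ψ) <-> (ψ <-> φ)) <-> (χ -> !φ)) -> !ψ) -> (((ψ <-> (φ -> ψ)) -> ((φ <-> χ) <-> χ)) <-> (!(χ <-> ψ) -> (ψ -> (χ <-> φ)))) = 1 -> 1 = 1
No assignment yields a value below 1, so this is the minimum.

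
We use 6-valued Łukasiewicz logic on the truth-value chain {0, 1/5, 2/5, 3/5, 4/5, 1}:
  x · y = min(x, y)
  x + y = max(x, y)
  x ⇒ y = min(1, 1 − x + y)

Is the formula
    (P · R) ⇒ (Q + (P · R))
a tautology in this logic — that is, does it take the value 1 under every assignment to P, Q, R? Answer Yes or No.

Yes

At P = 0, Q = 1/5, R = 1/5, for instance:
P · R = 0 · 1/5 = 0
Q + (P · R) = 1/5 + 0 = 1/5
(P · R) ⇒ (Q + (P · R)) = 0 ⇒ 1/5 = 1
and checking the remaining 215 assignments likewise gives ≥ 1 in every case.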